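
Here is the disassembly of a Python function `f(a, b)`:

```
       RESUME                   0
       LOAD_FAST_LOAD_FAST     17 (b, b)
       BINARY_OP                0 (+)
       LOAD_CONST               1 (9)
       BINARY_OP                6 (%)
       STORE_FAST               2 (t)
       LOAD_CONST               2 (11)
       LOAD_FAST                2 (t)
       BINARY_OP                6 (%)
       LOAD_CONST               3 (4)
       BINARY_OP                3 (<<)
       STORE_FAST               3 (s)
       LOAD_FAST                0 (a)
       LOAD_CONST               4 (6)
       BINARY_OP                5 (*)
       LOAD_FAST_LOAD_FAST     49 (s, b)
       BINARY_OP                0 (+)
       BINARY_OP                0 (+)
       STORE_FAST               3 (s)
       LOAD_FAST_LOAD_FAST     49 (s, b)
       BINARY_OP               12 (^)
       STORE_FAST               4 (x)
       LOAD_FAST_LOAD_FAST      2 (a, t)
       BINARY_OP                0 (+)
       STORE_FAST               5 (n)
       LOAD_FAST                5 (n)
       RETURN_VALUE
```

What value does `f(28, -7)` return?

LOAD_FAST_LOAD_FAST b,b → push -7,-7. Stack: [-7, -7]
BINARY_OP + → -7 + -7 = -14. Stack: [-14]
LOAD_CONST → push 9. Stack: [-14, 9]
BINARY_OP % → -14 % 9 = 4. Stack: [4]
STORE_FAST t → t=4. Stack: []
LOAD_CONST → push 11. Stack: [11]
LOAD_FAST t → push 4. Stack: [11, 4]
BINARY_OP % → 11 % 4 = 3. Stack: [3]
LOAD_CONST → push 4. Stack: [3, 4]
BINARY_OP << → 3 << 4 = 48. Stack: [48]
STORE_FAST s → s=48. Stack: []
LOAD_FAST a → push 28. Stack: [28]
LOAD_CONST → push 6. Stack: [28, 6]
BINARY_OP * → 28 * 6 = 168. Stack: [168]
LOAD_FAST_LOAD_FAST s,b → push 48,-7. Stack: [168, 48, -7]
BINARY_OP + → 48 + -7 = 41. Stack: [168, 41]
BINARY_OP + → 168 + 41 = 209. Stack: [209]
STORE_FAST s → s=209. Stack: []
LOAD_FAST_LOAD_FAST s,b → push 209,-7. Stack: [209, -7]
BINARY_OP ^ → 209 ^ -7 = -216. Stack: [-216]
STORE_FAST x → x=-216. Stack: []
LOAD_FAST_LOAD_FAST a,t → push 28,4. Stack: [28, 4]
BINARY_OP + → 28 + 4 = 32. Stack: [32]
STORE_FAST n → n=32. Stack: []
LOAD_FAST n → push 32. Stack: [32]
RETURN_VALUE → return 32.

32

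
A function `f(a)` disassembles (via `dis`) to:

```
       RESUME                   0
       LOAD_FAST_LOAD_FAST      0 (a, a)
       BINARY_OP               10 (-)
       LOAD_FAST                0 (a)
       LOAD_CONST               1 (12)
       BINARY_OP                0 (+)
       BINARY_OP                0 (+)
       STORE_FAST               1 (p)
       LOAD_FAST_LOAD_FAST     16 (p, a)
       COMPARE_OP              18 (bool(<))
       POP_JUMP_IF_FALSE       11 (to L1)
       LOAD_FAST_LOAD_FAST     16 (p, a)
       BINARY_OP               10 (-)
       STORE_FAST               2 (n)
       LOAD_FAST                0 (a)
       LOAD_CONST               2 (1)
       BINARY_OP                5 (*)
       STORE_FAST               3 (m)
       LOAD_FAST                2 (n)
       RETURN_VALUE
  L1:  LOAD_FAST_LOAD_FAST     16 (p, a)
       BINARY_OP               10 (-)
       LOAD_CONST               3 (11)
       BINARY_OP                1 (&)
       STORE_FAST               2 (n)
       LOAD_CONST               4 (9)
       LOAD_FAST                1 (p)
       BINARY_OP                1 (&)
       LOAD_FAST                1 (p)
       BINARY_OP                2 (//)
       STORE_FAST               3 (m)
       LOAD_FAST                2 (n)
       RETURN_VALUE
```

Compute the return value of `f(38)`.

LOAD_FAST_LOAD_FAST a,a → push 38,38. Stack: [38, 38]
BINARY_OP - → 38 - 38 = 0. Stack: [0]
LOAD_FAST a → push 38. Stack: [0, 38]
LOAD_CONST → push 12. Stack: [0, 38, 12]
BINARY_OP + → 38 + 12 = 50. Stack: [0, 50]
BINARY_OP + → 0 + 50 = 50. Stack: [50]
STORE_FAST p → p=50. Stack: []
LOAD_FAST_LOAD_FAST p,a → push 50,38. Stack: [50, 38]
COMPARE_OP bool(<) → 50 vs 38 = False. Stack: [False]
POP_JUMP_IF_FALSE → pop False; jump. Stack: []
LOAD_FAST_LOAD_FAST p,a → push 50,38. Stack: [50, 38]
BINARY_OP - → 50 - 38 = 12. Stack: [12]
LOAD_CONST → push 11. Stack: [12, 11]
BINARY_OP & → 12 & 11 = 8. Stack: [8]
STORE_FAST n → n=8. Stack: []
LOAD_CONST → push 9. Stack: [9]
LOAD_FAST p → push 50. Stack: [9, 50]
BINARY_OP & → 9 & 50 = 0. Stack: [0]
LOAD_FAST p → push 50. Stack: [0, 50]
BINARY_OP // → 0 // 50 = 0. Stack: [0]
STORE_FAST m → m=0. Stack: []
LOAD_FAST n → push 8. Stack: [8]
RETURN_VALUE → return 8.

8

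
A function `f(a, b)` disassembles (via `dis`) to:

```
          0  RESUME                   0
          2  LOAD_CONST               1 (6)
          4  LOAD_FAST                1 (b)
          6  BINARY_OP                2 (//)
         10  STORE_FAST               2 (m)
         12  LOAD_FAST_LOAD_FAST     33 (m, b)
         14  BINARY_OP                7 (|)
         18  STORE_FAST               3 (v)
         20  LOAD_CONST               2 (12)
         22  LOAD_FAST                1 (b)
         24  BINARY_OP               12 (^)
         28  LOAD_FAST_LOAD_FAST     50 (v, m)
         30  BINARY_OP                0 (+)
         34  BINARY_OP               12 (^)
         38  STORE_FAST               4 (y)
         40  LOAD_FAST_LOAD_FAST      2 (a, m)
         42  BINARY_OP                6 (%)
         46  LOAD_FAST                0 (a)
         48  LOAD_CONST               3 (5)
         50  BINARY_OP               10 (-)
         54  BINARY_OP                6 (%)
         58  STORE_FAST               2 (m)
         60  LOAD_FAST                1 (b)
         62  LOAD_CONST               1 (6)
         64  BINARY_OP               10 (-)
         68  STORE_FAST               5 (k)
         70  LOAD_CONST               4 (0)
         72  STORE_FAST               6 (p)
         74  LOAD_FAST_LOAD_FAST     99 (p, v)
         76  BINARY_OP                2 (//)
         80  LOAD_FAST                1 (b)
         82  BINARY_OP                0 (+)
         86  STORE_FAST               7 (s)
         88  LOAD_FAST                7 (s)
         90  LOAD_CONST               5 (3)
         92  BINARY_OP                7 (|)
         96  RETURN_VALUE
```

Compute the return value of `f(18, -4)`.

-1

LOAD_CONST → push 6. Stack: [6]
LOAD_FAST b → push -4. Stack: [6, -4]
BINARY_OP // → 6 // -4 = -2. Stack: [-2]
STORE_FAST m → m=-2. Stack: []
LOAD_FAST_LOAD_FAST m,b → push -2,-4. Stack: [-2, -4]
BINARY_OP | → -2 | -4 = -2. Stack: [-2]
STORE_FAST v → v=-2. Stack: []
LOAD_CONST → push 12. Stack: [12]
LOAD_FAST b → push -4. Stack: [12, -4]
BINARY_OP ^ → 12 ^ -4 = -16. Stack: [-16]
LOAD_FAST_LOAD_FAST v,m → push -2,-2. Stack: [-16, -2, -2]
BINARY_OP + → -2 + -2 = -4. Stack: [-16, -4]
BINARY_OP ^ → -16 ^ -4 = 12. Stack: [12]
STORE_FAST y → y=12. Stack: []
LOAD_FAST_LOAD_FAST a,m → push 18,-2. Stack: [18, -2]
BINARY_OP % → 18 % -2 = 0. Stack: [0]
LOAD_FAST a → push 18. Stack: [0, 18]
LOAD_CONST → push 5. Stack: [0, 18, 5]
BINARY_OP - → 18 - 5 = 13. Stack: [0, 13]
BINARY_OP % → 0 % 13 = 0. Stack: [0]
STORE_FAST m → m=0. Stack: []
LOAD_FAST b → push -4. Stack: [-4]
LOAD_CONST → push 6. Stack: [-4, 6]
BINARY_OP - → -4 - 6 = -10. Stack: [-10]
STORE_FAST k → k=-10. Stack: []
LOAD_CONST → push 0. Stack: [0]
STORE_FAST p → p=0. Stack: []
LOAD_FAST_LOAD_FAST p,v → push 0,-2. Stack: [0, -2]
BINARY_OP // → 0 // -2 = 0. Stack: [0]
LOAD_FAST b → push -4. Stack: [0, -4]
BINARY_OP + → 0 + -4 = -4. Stack: [-4]
STORE_FAST s → s=-4. Stack: []
LOAD_FAST s → push -4. Stack: [-4]
LOAD_CONST → push 3. Stack: [-4, 3]
BINARY_OP | → -4 | 3 = -1. Stack: [-1]
RETURN_VALUE → return -1.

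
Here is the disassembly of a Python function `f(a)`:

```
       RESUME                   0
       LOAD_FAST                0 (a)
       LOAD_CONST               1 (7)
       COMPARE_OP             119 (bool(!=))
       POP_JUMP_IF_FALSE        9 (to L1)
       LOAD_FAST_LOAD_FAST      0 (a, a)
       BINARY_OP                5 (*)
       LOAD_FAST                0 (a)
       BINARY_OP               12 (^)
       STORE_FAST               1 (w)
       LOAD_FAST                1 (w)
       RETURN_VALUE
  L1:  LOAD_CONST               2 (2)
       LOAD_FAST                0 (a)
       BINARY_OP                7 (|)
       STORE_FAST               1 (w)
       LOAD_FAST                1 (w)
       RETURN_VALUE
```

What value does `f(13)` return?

164

LOAD_FAST a → push 13. Stack: [13]
LOAD_CONST → push 7. Stack: [13, 7]
COMPARE_OP bool(!=) → 13 vs 7 = True. Stack: [True]
POP_JUMP_IF_FALSE → pop True; no jump. Stack: []
LOAD_FAST_LOAD_FAST a,a → push 13,13. Stack: [13, 13]
BINARY_OP * → 13 * 13 = 169. Stack: [169]
LOAD_FAST a → push 13. Stack: [169, 13]
BINARY_OP ^ → 169 ^ 13 = 164. Stack: [164]
STORE_FAST w → w=164. Stack: []
LOAD_FAST w → push 164. Stack: [164]
RETURN_VALUE → return 164.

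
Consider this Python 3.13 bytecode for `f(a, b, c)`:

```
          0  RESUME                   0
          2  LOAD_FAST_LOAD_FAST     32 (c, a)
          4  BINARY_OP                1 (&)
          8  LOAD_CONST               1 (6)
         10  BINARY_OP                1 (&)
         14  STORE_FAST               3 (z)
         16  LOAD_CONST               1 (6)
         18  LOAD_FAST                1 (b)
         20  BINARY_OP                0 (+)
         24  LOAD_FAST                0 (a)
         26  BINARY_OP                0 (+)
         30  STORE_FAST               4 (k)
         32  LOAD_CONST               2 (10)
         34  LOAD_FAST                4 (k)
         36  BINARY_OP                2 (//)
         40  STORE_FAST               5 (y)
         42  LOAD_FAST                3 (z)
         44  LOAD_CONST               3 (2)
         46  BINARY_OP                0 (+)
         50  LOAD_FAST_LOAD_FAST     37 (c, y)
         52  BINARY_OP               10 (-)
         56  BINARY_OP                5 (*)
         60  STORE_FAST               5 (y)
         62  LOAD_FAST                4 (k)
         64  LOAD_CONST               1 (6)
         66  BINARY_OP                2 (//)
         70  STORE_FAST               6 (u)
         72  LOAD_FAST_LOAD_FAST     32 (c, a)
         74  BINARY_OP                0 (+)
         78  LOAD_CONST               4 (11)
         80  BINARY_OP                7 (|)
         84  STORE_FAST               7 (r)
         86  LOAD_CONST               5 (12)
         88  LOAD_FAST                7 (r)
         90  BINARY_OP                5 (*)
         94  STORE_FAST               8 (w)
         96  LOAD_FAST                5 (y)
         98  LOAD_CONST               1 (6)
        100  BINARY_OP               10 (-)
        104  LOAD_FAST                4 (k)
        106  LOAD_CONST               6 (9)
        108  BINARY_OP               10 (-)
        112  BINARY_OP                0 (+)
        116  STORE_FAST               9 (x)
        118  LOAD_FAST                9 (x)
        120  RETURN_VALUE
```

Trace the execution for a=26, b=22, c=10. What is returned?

79

LOAD_FAST_LOAD_FAST c,a → push 10,26. Stack: [10, 26]
BINARY_OP & → 10 & 26 = 10. Stack: [10]
LOAD_CONST → push 6. Stack: [10, 6]
BINARY_OP & → 10 & 6 = 2. Stack: [2]
STORE_FAST z → z=2. Stack: []
LOAD_CONST → push 6. Stack: [6]
LOAD_FAST b → push 22. Stack: [6, 22]
BINARY_OP + → 6 + 22 = 28. Stack: [28]
LOAD_FAST a → push 26. Stack: [28, 26]
BINARY_OP + → 28 + 26 = 54. Stack: [54]
STORE_FAST k → k=54. Stack: []
LOAD_CONST → push 10. Stack: [10]
LOAD_FAST k → push 54. Stack: [10, 54]
BINARY_OP // → 10 // 54 = 0. Stack: [0]
STORE_FAST y → y=0. Stack: []
LOAD_FAST z → push 2. Stack: [2]
LOAD_CONST → push 2. Stack: [2, 2]
BINARY_OP + → 2 + 2 = 4. Stack: [4]
LOAD_FAST_LOAD_FAST c,y → push 10,0. Stack: [4, 10, 0]
BINARY_OP - → 10 - 0 = 10. Stack: [4, 10]
BINARY_OP * → 4 * 10 = 40. Stack: [40]
STORE_FAST y → y=40. Stack: []
LOAD_FAST k → push 54. Stack: [54]
LOAD_CONST → push 6. Stack: [54, 6]
BINARY_OP // → 54 // 6 = 9. Stack: [9]
STORE_FAST u → u=9. Stack: []
LOAD_FAST_LOAD_FAST c,a → push 10,26. Stack: [10, 26]
BINARY_OP + → 10 + 26 = 36. Stack: [36]
LOAD_CONST → push 11. Stack: [36, 11]
BINARY_OP | → 36 | 11 = 47. Stack: [47]
STORE_FAST r → r=47. Stack: []
LOAD_CONST → push 12. Stack: [12]
LOAD_FAST r → push 47. Stack: [12, 47]
BINARY_OP * → 12 * 47 = 564. Stack: [564]
STORE_FAST w → w=564. Stack: []
LOAD_FAST y → push 40. Stack: [40]
LOAD_CONST → push 6. Stack: [40, 6]
BINARY_OP - → 40 - 6 = 34. Stack: [34]
LOAD_FAST k → push 54. Stack: [34, 54]
LOAD_CONST → push 9. Stack: [34, 54, 9]
BINARY_OP - → 54 - 9 = 45. Stack: [34, 45]
BINARY_OP + → 34 + 45 = 79. Stack: [79]
STORE_FAST x → x=79. Stack: []
LOAD_FAST x → push 79. Stack: [79]
RETURN_VALUE → return 79.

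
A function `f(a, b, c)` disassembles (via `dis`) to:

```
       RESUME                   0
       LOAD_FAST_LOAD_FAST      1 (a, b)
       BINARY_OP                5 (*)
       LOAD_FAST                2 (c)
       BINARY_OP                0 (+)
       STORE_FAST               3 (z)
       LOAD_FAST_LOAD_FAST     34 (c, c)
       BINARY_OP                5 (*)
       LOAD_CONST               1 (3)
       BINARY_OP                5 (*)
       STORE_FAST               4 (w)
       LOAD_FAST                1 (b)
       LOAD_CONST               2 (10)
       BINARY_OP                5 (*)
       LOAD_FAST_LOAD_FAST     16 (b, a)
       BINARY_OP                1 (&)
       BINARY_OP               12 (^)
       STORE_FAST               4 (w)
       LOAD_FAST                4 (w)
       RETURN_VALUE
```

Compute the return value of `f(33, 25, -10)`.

251

LOAD_FAST_LOAD_FAST a,b → push 33,25. Stack: [33, 25]
BINARY_OP * → 33 * 25 = 825. Stack: [825]
LOAD_FAST c → push -10. Stack: [825, -10]
BINARY_OP + → 825 + -10 = 815. Stack: [815]
STORE_FAST z → z=815. Stack: []
LOAD_FAST_LOAD_FAST c,c → push -10,-10. Stack: [-10, -10]
BINARY_OP * → -10 * -10 = 100. Stack: [100]
LOAD_CONST → push 3. Stack: [100, 3]
BINARY_OP * → 100 * 3 = 300. Stack: [300]
STORE_FAST w → w=300. Stack: []
LOAD_FAST b → push 25. Stack: [25]
LOAD_CONST → push 10. Stack: [25, 10]
BINARY_OP * → 25 * 10 = 250. Stack: [250]
LOAD_FAST_LOAD_FAST b,a → push 25,33. Stack: [250, 25, 33]
BINARY_OP & → 25 & 33 = 1. Stack: [250, 1]
BINARY_OP ^ → 250 ^ 1 = 251. Stack: [251]
STORE_FAST w → w=251. Stack: []
LOAD_FAST w → push 251. Stack: [251]
RETURN_VALUE → return 251.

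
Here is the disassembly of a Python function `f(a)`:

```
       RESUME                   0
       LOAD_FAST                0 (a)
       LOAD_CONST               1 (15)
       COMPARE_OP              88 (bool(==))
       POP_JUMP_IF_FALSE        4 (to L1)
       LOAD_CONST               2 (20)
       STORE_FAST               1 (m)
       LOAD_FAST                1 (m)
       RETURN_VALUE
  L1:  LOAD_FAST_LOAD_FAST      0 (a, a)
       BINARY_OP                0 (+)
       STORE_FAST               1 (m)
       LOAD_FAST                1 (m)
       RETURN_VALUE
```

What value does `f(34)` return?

68

LOAD_FAST a → push 34. Stack: [34]
LOAD_CONST → push 15. Stack: [34, 15]
COMPARE_OP bool(==) → 34 vs 15 = False. Stack: [False]
POP_JUMP_IF_FALSE → pop False; jump. Stack: []
LOAD_FAST_LOAD_FAST a,a → push 34,34. Stack: [34, 34]
BINARY_OP + → 34 + 34 = 68. Stack: [68]
STORE_FAST m → m=68. Stack: []
LOAD_FAST m → push 68. Stack: [68]
RETURN_VALUE → return 68.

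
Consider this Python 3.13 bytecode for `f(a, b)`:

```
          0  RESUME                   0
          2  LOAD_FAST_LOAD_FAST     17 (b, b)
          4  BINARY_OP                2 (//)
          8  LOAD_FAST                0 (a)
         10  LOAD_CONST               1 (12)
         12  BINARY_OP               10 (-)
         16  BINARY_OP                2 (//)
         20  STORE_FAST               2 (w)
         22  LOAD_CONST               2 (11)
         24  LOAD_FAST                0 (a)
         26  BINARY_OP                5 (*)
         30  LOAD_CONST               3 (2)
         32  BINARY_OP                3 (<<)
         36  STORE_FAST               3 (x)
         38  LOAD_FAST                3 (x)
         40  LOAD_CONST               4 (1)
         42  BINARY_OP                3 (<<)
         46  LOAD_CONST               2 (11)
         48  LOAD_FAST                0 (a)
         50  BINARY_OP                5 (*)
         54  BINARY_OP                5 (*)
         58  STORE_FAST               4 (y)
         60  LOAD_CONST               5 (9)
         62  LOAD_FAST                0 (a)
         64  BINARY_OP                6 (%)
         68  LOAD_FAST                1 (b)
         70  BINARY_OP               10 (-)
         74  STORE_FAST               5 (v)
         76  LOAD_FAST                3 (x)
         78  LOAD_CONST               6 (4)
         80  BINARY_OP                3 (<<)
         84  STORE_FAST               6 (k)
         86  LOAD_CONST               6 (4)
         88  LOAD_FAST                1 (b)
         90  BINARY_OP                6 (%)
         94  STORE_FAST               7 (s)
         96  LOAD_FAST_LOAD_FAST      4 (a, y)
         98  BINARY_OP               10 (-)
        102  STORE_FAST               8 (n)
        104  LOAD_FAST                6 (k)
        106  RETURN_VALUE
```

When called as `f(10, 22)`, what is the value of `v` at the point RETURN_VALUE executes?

-13

LOAD_FAST_LOAD_FAST b,b → push 22,22. Stack: [22, 22]
BINARY_OP // → 22 // 22 = 1. Stack: [1]
LOAD_FAST a → push 10. Stack: [1, 10]
LOAD_CONST → push 12. Stack: [1, 10, 12]
BINARY_OP - → 10 - 12 = -2. Stack: [1, -2]
BINARY_OP // → 1 // -2 = -1. Stack: [-1]
STORE_FAST w → w=-1. Stack: []
LOAD_CONST → push 11. Stack: [11]
LOAD_FAST a → push 10. Stack: [11, 10]
BINARY_OP * → 11 * 10 = 110. Stack: [110]
LOAD_CONST → push 2. Stack: [110, 2]
BINARY_OP << → 110 << 2 = 440. Stack: [440]
STORE_FAST x → x=440. Stack: []
LOAD_FAST x → push 440. Stack: [440]
LOAD_CONST → push 1. Stack: [440, 1]
BINARY_OP << → 440 << 1 = 880. Stack: [880]
LOAD_CONST → push 11. Stack: [880, 11]
LOAD_FAST a → push 10. Stack: [880, 11, 10]
BINARY_OP * → 11 * 10 = 110. Stack: [880, 110]
BINARY_OP * → 880 * 110 = 96800. Stack: [96800]
STORE_FAST y → y=96800. Stack: []
LOAD_CONST → push 9. Stack: [9]
LOAD_FAST a → push 10. Stack: [9, 10]
BINARY_OP % → 9 % 10 = 9. Stack: [9]
LOAD_FAST b → push 22. Stack: [9, 22]
BINARY_OP - → 9 - 22 = -13. Stack: [-13]
STORE_FAST v → v=-13. Stack: []
LOAD_FAST x → push 440. Stack: [440]
LOAD_CONST → push 4. Stack: [440, 4]
BINARY_OP << → 440 << 4 = 7040. Stack: [7040]
STORE_FAST k → k=7040. Stack: []
LOAD_CONST → push 4. Stack: [4]
LOAD_FAST b → push 22. Stack: [4, 22]
BINARY_OP % → 4 % 22 = 4. Stack: [4]
STORE_FAST s → s=4. Stack: []
LOAD_FAST_LOAD_FAST a,y → push 10,96800. Stack: [10, 96800]
BINARY_OP - → 10 - 96800 = -96790. Stack: [-96790]
STORE_FAST n → n=-96790. Stack: []
LOAD_FAST k → push 7040. Stack: [7040]
RETURN_VALUE → return 7040.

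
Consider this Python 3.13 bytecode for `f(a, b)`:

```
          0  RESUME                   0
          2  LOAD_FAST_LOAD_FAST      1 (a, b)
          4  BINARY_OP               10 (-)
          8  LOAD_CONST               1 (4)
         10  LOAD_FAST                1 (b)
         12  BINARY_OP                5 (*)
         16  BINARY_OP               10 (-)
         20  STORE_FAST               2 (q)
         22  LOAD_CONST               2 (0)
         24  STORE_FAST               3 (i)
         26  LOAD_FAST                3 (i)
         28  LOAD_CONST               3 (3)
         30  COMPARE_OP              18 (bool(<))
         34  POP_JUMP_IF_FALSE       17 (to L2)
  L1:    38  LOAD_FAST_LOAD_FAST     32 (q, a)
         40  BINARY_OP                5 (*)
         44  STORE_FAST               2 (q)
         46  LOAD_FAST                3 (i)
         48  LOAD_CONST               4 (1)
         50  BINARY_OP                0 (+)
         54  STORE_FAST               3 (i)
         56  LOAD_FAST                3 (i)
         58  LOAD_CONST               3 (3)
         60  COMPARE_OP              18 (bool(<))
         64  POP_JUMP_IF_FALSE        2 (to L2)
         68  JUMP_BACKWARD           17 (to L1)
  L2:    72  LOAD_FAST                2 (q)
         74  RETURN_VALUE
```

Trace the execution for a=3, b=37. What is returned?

-4914

LOAD_FAST_LOAD_FAST a,b → push 3,37. Stack: [3, 37]
BINARY_OP - → 3 - 37 = -34. Stack: [-34]
LOAD_CONST → push 4. Stack: [-34, 4]
LOAD_FAST b → push 37. Stack: [-34, 4, 37]
BINARY_OP * → 4 * 37 = 148. Stack: [-34, 148]
BINARY_OP - → -34 - 148 = -182. Stack: [-182]
STORE_FAST q → q=-182. Stack: []
LOAD_CONST → push 0. Stack: [0]
STORE_FAST i → i=0. Stack: []
LOAD_FAST i → push 0. Stack: [0]
LOAD_CONST → push 3. Stack: [0, 3]
COMPARE_OP bool(<) → 0 vs 3 = True. Stack: [True]
POP_JUMP_IF_FALSE → pop True; no jump. Stack: []
LOAD_FAST_LOAD_FAST q,a → push -182,3. Stack: [-182, 3]
BINARY_OP * → -182 * 3 = -546. Stack: [-546]
STORE_FAST q → q=-546. Stack: []
LOAD_FAST i → push 0. Stack: [0]
LOAD_CONST → push 1. Stack: [0, 1]
BINARY_OP + → 0 + 1 = 1. Stack: [1]
STORE_FAST i → i=1. Stack: []
LOAD_FAST i → push 1. Stack: [1]
LOAD_CONST → push 3. Stack: [1, 3]
COMPARE_OP bool(<) → 1 vs 3 = True. Stack: [True]
POP_JUMP_IF_FALSE → pop True; no jump. Stack: []
LOAD_FAST_LOAD_FAST q,a → push -546,3. Stack: [-546, 3]
BINARY_OP * → -546 * 3 = -1638. Stack: [-1638]
STORE_FAST q → q=-1638. Stack: []
LOAD_FAST i → push 1. Stack: [1]
LOAD_CONST → push 1. Stack: [1, 1]
BINARY_OP + → 1 + 1 = 2. Stack: [2]
STORE_FAST i → i=2. Stack: []
LOAD_FAST i → push 2. Stack: [2]
LOAD_CONST → push 3. Stack: [2, 3]
COMPARE_OP bool(<) → 2 vs 3 = True. Stack: [True]
POP_JUMP_IF_FALSE → pop True; no jump. Stack: []
LOAD_FAST_LOAD_FAST q,a → push -1638,3. Stack: [-1638, 3]
BINARY_OP * → -1638 * 3 = -4914. Stack: [-4914]
STORE_FAST q → q=-4914. Stack: []
LOAD_FAST i → push 2. Stack: [2]
LOAD_CONST → push 1. Stack: [2, 1]
BINARY_OP + → 2 + 1 = 3. Stack: [3]
STORE_FAST i → i=3. Stack: []
LOAD_FAST i → push 3. Stack: [3]
LOAD_CONST → push 3. Stack: [3, 3]
COMPARE_OP bool(<) → 3 vs 3 = False. Stack: [False]
POP_JUMP_IF_FALSE → pop False; jump. Stack: []
LOAD_FAST q → push -4914. Stack: [-4914]
RETURN_VALUE → return -4914.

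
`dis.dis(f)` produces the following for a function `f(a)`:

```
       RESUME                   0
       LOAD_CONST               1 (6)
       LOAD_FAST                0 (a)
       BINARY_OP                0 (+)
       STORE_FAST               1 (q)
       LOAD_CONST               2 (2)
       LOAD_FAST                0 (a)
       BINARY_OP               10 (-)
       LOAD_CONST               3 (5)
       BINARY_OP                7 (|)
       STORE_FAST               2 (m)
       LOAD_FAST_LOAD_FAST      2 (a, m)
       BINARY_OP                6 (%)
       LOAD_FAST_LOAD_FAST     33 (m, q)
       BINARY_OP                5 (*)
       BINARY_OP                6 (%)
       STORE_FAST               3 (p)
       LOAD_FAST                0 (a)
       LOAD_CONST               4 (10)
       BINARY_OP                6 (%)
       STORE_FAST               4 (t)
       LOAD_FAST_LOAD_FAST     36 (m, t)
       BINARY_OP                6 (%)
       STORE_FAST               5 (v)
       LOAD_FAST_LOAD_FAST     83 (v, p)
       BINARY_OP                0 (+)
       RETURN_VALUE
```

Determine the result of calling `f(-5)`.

LOAD_CONST → push 6. Stack: [6]
LOAD_FAST a → push -5. Stack: [6, -5]
BINARY_OP + → 6 + -5 = 1. Stack: [1]
STORE_FAST q → q=1. Stack: []
LOAD_CONST → push 2. Stack: [2]
LOAD_FAST a → push -5. Stack: [2, -5]
BINARY_OP - → 2 - -5 = 7. Stack: [7]
LOAD_CONST → push 5. Stack: [7, 5]
BINARY_OP | → 7 | 5 = 7. Stack: [7]
STORE_FAST m → m=7. Stack: []
LOAD_FAST_LOAD_FAST a,m → push -5,7. Stack: [-5, 7]
BINARY_OP % → -5 % 7 = 2. Stack: [2]
LOAD_FAST_LOAD_FAST m,q → push 7,1. Stack: [2, 7, 1]
BINARY_OP * → 7 * 1 = 7. Stack: [2, 7]
BINARY_OP % → 2 % 7 = 2. Stack: [2]
STORE_FAST p → p=2. Stack: []
LOAD_FAST a → push -5. Stack: [-5]
LOAD_CONST → push 10. Stack: [-5, 10]
BINARY_OP % → -5 % 10 = 5. Stack: [5]
STORE_FAST t → t=5. Stack: []
LOAD_FAST_LOAD_FAST m,t → push 7,5. Stack: [7, 5]
BINARY_OP % → 7 % 5 = 2. Stack: [2]
STORE_FAST v → v=2. Stack: []
LOAD_FAST_LOAD_FAST v,p → push 2,2. Stack: [2, 2]
BINARY_OP + → 2 + 2 = 4. Stack: [4]
RETURN_VALUE → return 4.

4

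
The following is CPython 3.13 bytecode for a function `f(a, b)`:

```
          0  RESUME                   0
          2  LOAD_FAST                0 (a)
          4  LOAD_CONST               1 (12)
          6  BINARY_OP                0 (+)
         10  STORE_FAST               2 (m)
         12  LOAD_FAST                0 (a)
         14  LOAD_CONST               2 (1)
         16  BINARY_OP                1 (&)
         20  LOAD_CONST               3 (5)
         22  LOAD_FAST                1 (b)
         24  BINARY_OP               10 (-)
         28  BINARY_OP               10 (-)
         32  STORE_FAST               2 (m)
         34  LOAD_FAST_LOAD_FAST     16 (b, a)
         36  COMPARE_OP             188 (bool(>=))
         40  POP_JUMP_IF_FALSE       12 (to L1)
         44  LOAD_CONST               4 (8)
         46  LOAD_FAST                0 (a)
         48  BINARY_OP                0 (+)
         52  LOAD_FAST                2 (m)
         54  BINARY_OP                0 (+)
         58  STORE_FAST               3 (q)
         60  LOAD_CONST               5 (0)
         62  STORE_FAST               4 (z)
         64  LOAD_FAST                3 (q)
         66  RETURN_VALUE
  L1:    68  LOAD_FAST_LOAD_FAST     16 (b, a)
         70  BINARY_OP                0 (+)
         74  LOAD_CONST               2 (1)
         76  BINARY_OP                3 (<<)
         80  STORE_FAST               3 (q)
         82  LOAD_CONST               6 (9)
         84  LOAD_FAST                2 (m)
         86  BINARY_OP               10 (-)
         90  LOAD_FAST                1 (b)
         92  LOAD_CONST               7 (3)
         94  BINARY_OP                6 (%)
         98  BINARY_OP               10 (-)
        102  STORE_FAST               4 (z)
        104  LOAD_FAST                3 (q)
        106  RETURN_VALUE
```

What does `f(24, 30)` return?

LOAD_FAST a → push 24. Stack: [24]
LOAD_CONST → push 12. Stack: [24, 12]
BINARY_OP + → 24 + 12 = 36. Stack: [36]
STORE_FAST m → m=36. Stack: []
LOAD_FAST a → push 24. Stack: [24]
LOAD_CONST → push 1. Stack: [24, 1]
BINARY_OP & → 24 & 1 = 0. Stack: [0]
LOAD_CONST → push 5. Stack: [0, 5]
LOAD_FAST b → push 30. Stack: [0, 5, 30]
BINARY_OP - → 5 - 30 = -25. Stack: [0, -25]
BINARY_OP - → 0 - -25 = 25. Stack: [25]
STORE_FAST m → m=25. Stack: []
LOAD_FAST_LOAD_FAST b,a → push 30,24. Stack: [30, 24]
COMPARE_OP bool(>=) → 30 vs 24 = True. Stack: [True]
POP_JUMP_IF_FALSE → pop True; no jump. Stack: []
LOAD_CONST → push 8. Stack: [8]
LOAD_FAST a → push 24. Stack: [8, 24]
BINARY_OP + → 8 + 24 = 32. Stack: [32]
LOAD_FAST m → push 25. Stack: [32, 25]
BINARY_OP + → 32 + 25 = 57. Stack: [57]
STORE_FAST q → q=57. Stack: []
LOAD_CONST → push 0. Stack: [0]
STORE_FAST z → z=0. Stack: []
LOAD_FAST q → push 57. Stack: [57]
RETURN_VALUE → return 57.

57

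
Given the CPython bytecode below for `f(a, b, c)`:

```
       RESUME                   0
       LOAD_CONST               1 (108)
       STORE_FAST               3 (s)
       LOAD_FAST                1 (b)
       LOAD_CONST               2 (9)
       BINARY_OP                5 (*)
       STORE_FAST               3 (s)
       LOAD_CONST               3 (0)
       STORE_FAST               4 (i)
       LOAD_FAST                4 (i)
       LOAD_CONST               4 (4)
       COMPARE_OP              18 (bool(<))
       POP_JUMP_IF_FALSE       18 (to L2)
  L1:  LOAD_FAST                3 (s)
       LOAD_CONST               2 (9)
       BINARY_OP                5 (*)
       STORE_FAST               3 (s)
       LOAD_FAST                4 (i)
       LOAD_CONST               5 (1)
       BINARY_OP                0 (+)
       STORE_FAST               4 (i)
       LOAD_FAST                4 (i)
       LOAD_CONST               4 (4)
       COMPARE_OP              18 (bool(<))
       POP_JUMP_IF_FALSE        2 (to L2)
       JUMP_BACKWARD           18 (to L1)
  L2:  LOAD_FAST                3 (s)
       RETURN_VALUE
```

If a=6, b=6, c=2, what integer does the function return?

LOAD_CONST → push 108. Stack: [108]
STORE_FAST s → s=108. Stack: []
LOAD_FAST b → push 6. Stack: [6]
LOAD_CONST → push 9. Stack: [6, 9]
BINARY_OP * → 6 * 9 = 54. Stack: [54]
STORE_FAST s → s=54. Stack: []
LOAD_CONST → push 0. Stack: [0]
STORE_FAST i → i=0. Stack: []
LOAD_FAST i → push 0. Stack: [0]
LOAD_CONST → push 4. Stack: [0, 4]
COMPARE_OP bool(<) → 0 vs 4 = True. Stack: [True]
POP_JUMP_IF_FALSE → pop True; no jump. Stack: []
LOAD_FAST s → push 54. Stack: [54]
LOAD_CONST → push 9. Stack: [54, 9]
BINARY_OP * → 54 * 9 = 486. Stack: [486]
STORE_FAST s → s=486. Stack: []
LOAD_FAST i → push 0. Stack: [0]
LOAD_CONST → push 1. Stack: [0, 1]
BINARY_OP + → 0 + 1 = 1. Stack: [1]
STORE_FAST i → i=1. Stack: []
LOAD_FAST i → push 1. Stack: [1]
LOAD_CONST → push 4. Stack: [1, 4]
COMPARE_OP bool(<) → 1 vs 4 = True. Stack: [True]
POP_JUMP_IF_FALSE → pop True; no jump. Stack: []
LOAD_FAST s → push 486. Stack: [486]
LOAD_CONST → push 9. Stack: [486, 9]
BINARY_OP * → 486 * 9 = 4374. Stack: [4374]
STORE_FAST s → s=4374. Stack: []
LOAD_FAST i → push 1. Stack: [1]
LOAD_CONST → push 1. Stack: [1, 1]
BINARY_OP + → 1 + 1 = 2. Stack: [2]
STORE_FAST i → i=2. Stack: []
LOAD_FAST i → push 2. Stack: [2]
LOAD_CONST → push 4. Stack: [2, 4]
COMPARE_OP bool(<) → 2 vs 4 = True. Stack: [True]
POP_JUMP_IF_FALSE → pop True; no jump. Stack: []
LOAD_FAST s → push 4374. Stack: [4374]
LOAD_CONST → push 9. Stack: [4374, 9]
BINARY_OP * → 4374 * 9 = 39366. Stack: [39366]
STORE_FAST s → s=39366. Stack: []
LOAD_FAST i → push 2. Stack: [2]
LOAD_CONST → push 1. Stack: [2, 1]
BINARY_OP + → 2 + 1 = 3. Stack: [3]
STORE_FAST i → i=3. Stack: []
LOAD_FAST i → push 3. Stack: [3]
LOAD_CONST → push 4. Stack: [3, 4]
COMPARE_OP bool(<) → 3 vs 4 = True. Stack: [True]
POP_JUMP_IF_FALSE → pop True; no jump. Stack: []
LOAD_FAST s → push 39366. Stack: [39366]
LOAD_CONST → push 9. Stack: [39366, 9]
BINARY_OP * → 39366 * 9 = 354294. Stack: [354294]
STORE_FAST s → s=354294. Stack: []
LOAD_FAST i → push 3. Stack: [3]
LOAD_CONST → push 1. Stack: [3, 1]
BINARY_OP + → 3 + 1 = 4. Stack: [4]
STORE_FAST i → i=4. Stack: []
LOAD_FAST i → push 4. Stack: [4]
LOAD_CONST → push 4. Stack: [4, 4]
COMPARE_OP bool(<) → 4 vs 4 = False. Stack: [False]
POP_JUMP_IF_FALSE → pop False; jump. Stack: []
LOAD_FAST s → push 354294. Stack: [354294]
RETURN_VALUE → return 354294.

354294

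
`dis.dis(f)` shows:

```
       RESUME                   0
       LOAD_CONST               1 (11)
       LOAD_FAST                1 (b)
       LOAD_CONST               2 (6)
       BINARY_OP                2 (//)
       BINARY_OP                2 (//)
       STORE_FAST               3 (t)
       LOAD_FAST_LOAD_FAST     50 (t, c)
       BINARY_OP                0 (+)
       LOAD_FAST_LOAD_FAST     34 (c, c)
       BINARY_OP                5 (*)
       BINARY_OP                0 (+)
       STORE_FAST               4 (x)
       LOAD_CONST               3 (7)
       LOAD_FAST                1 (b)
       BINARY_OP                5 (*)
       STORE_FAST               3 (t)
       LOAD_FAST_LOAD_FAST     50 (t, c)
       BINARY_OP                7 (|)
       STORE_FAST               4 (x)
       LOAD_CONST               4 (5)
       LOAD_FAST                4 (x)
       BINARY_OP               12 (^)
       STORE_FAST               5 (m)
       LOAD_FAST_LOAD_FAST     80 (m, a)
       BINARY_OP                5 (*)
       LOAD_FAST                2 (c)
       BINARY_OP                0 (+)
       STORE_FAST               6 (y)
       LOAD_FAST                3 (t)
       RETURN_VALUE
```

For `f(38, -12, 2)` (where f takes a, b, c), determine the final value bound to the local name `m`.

-85

LOAD_CONST → push 11. Stack: [11]
LOAD_FAST b → push -12. Stack: [11, -12]
LOAD_CONST → push 6. Stack: [11, -12, 6]
BINARY_OP // → -12 // 6 = -2. Stack: [11, -2]
BINARY_OP // → 11 // -2 = -6. Stack: [-6]
STORE_FAST t → t=-6. Stack: []
LOAD_FAST_LOAD_FAST t,c → push -6,2. Stack: [-6, 2]
BINARY_OP + → -6 + 2 = -4. Stack: [-4]
LOAD_FAST_LOAD_FAST c,c → push 2,2. Stack: [-4, 2, 2]
BINARY_OP * → 2 * 2 = 4. Stack: [-4, 4]
BINARY_OP + → -4 + 4 = 0. Stack: [0]
STORE_FAST x → x=0. Stack: []
LOAD_CONST → push 7. Stack: [7]
LOAD_FAST b → push -12. Stack: [7, -12]
BINARY_OP * → 7 * -12 = -84. Stack: [-84]
STORE_FAST t → t=-84. Stack: []
LOAD_FAST_LOAD_FAST t,c → push -84,2. Stack: [-84, 2]
BINARY_OP | → -84 | 2 = -82. Stack: [-82]
STORE_FAST x → x=-82. Stack: []
LOAD_CONST → push 5. Stack: [5]
LOAD_FAST x → push -82. Stack: [5, -82]
BINARY_OP ^ → 5 ^ -82 = -85. Stack: [-85]
STORE_FAST m → m=-85. Stack: []
LOAD_FAST_LOAD_FAST m,a → push -85,38. Stack: [-85, 38]
BINARY_OP * → -85 * 38 = -3230. Stack: [-3230]
LOAD_FAST c → push 2. Stack: [-3230, 2]
BINARY_OP + → -3230 + 2 = -3228. Stack: [-3228]
STORE_FAST y → y=-3228. Stack: []
LOAD_FAST t → push -84. Stack: [-84]
RETURN_VALUE → return -84.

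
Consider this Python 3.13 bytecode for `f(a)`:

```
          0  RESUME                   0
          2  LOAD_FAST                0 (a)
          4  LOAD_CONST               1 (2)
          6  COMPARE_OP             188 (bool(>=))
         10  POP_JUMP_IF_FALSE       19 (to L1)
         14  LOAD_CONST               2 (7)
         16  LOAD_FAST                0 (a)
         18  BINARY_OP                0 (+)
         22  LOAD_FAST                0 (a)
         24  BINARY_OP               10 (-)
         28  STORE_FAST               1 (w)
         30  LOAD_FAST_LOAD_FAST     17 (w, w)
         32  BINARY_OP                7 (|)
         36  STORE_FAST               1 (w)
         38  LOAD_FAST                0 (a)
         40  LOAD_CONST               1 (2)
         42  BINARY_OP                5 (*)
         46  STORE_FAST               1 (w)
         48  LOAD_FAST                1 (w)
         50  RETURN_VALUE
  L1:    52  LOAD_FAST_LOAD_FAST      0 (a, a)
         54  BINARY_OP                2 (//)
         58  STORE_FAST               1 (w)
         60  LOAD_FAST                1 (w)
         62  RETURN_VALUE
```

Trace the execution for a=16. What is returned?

LOAD_FAST a → push 16. Stack: [16]
LOAD_CONST → push 2. Stack: [16, 2]
COMPARE_OP bool(>=) → 16 vs 2 = True. Stack: [True]
POP_JUMP_IF_FALSE → pop True; no jump. Stack: []
LOAD_CONST → push 7. Stack: [7]
LOAD_FAST a → push 16. Stack: [7, 16]
BINARY_OP + → 7 + 16 = 23. Stack: [23]
LOAD_FAST a → push 16. Stack: [23, 16]
BINARY_OP - → 23 - 16 = 7. Stack: [7]
STORE_FAST w → w=7. Stack: []
LOAD_FAST_LOAD_FAST w,w → push 7,7. Stack: [7, 7]
BINARY_OP | → 7 | 7 = 7. Stack: [7]
STORE_FAST w → w=7. Stack: []
LOAD_FAST a → push 16. Stack: [16]
LOAD_CONST → push 2. Stack: [16, 2]
BINARY_OP * → 16 * 2 = 32. Stack: [32]
STORE_FAST w → w=32. Stack: []
LOAD_FAST w → push 32. Stack: [32]
RETURN_VALUE → return 32.

32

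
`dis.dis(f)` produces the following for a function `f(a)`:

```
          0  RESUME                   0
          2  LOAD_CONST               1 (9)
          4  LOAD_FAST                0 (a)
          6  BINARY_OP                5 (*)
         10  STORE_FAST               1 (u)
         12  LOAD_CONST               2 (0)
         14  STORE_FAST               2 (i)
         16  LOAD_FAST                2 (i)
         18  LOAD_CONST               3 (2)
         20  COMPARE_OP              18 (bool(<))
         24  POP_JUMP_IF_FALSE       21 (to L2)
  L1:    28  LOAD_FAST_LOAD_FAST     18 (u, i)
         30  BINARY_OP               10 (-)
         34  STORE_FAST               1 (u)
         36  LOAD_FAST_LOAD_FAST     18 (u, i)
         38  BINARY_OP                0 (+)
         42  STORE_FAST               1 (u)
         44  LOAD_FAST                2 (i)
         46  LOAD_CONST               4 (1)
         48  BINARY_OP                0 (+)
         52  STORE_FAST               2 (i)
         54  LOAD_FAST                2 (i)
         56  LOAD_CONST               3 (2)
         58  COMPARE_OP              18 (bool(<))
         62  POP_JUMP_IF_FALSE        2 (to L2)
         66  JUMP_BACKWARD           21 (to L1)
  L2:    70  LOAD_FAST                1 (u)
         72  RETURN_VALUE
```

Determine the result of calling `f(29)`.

LOAD_CONST → push 9. Stack: [9]
LOAD_FAST a → push 29. Stack: [9, 29]
BINARY_OP * → 9 * 29 = 261. Stack: [261]
STORE_FAST u → u=261. Stack: []
LOAD_CONST → push 0. Stack: [0]
STORE_FAST i → i=0. Stack: []
LOAD_FAST i → push 0. Stack: [0]
LOAD_CONST → push 2. Stack: [0, 2]
COMPARE_OP bool(<) → 0 vs 2 = True. Stack: [True]
POP_JUMP_IF_FALSE → pop True; no jump. Stack: []
LOAD_FAST_LOAD_FAST u,i → push 261,0. Stack: [261, 0]
BINARY_OP - → 261 - 0 = 261. Stack: [261]
STORE_FAST u → u=261. Stack: []
LOAD_FAST_LOAD_FAST u,i → push 261,0. Stack: [261, 0]
BINARY_OP + → 261 + 0 = 261. Stack: [261]
STORE_FAST u → u=261. Stack: []
LOAD_FAST i → push 0. Stack: [0]
LOAD_CONST → push 1. Stack: [0, 1]
BINARY_OP + → 0 + 1 = 1. Stack: [1]
STORE_FAST i → i=1. Stack: []
LOAD_FAST i → push 1. Stack: [1]
LOAD_CONST → push 2. Stack: [1, 2]
COMPARE_OP bool(<) → 1 vs 2 = True. Stack: [True]
POP_JUMP_IF_FALSE → pop True; no jump. Stack: []
LOAD_FAST_LOAD_FAST u,i → push 261,1. Stack: [261, 1]
BINARY_OP - → 261 - 1 = 260. Stack: [260]
STORE_FAST u → u=260. Stack: []
LOAD_FAST_LOAD_FAST u,i → push 260,1. Stack: [260, 1]
BINARY_OP + → 260 + 1 = 261. Stack: [261]
STORE_FAST u → u=261. Stack: []
LOAD_FAST i → push 1. Stack: [1]
LOAD_CONST → push 1. Stack: [1, 1]
BINARY_OP + → 1 + 1 = 2. Stack: [2]
STORE_FAST i → i=2. Stack: []
LOAD_FAST i → push 2. Stack: [2]
LOAD_CONST → push 2. Stack: [2, 2]
COMPARE_OP bool(<) → 2 vs 2 = False. Stack: [False]
POP_JUMP_IF_FALSE → pop False; jump. Stack: []
LOAD_FAST u → push 261. Stack: [261]
RETURN_VALUE → return 261.

261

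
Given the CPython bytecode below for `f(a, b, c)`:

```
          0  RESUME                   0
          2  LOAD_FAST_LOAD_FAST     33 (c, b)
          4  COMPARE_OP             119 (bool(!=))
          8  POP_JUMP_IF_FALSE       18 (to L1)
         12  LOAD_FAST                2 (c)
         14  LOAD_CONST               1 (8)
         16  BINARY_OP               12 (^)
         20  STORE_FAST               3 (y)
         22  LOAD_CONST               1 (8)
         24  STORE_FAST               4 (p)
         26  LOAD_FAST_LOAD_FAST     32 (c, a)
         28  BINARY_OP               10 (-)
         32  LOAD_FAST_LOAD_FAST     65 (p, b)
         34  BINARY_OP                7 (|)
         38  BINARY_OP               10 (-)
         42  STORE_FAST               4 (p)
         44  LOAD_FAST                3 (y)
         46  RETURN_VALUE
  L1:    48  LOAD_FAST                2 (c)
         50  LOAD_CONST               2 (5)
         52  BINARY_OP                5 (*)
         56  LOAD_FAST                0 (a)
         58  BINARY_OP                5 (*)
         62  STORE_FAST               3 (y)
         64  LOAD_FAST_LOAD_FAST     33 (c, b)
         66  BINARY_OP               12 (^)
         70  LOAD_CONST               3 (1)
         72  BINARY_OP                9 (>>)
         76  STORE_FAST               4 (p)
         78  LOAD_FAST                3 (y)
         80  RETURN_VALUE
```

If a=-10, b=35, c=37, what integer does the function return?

45

LOAD_FAST_LOAD_FAST c,b → push 37,35. Stack: [37, 35]
COMPARE_OP bool(!=) → 37 vs 35 = True. Stack: [True]
POP_JUMP_IF_FALSE → pop True; no jump. Stack: []
LOAD_FAST c → push 37. Stack: [37]
LOAD_CONST → push 8. Stack: [37, 8]
BINARY_OP ^ → 37 ^ 8 = 45. Stack: [45]
STORE_FAST y → y=45. Stack: []
LOAD_CONST → push 8. Stack: [8]
STORE_FAST p → p=8. Stack: []
LOAD_FAST_LOAD_FAST c,a → push 37,-10. Stack: [37, -10]
BINARY_OP - → 37 - -10 = 47. Stack: [47]
LOAD_FAST_LOAD_FAST p,b → push 8,35. Stack: [47, 8, 35]
BINARY_OP | → 8 | 35 = 43. Stack: [47, 43]
BINARY_OP - → 47 - 43 = 4. Stack: [4]
STORE_FAST p → p=4. Stack: []
LOAD_FAST y → push 45. Stack: [45]
RETURN_VALUE → return 45.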